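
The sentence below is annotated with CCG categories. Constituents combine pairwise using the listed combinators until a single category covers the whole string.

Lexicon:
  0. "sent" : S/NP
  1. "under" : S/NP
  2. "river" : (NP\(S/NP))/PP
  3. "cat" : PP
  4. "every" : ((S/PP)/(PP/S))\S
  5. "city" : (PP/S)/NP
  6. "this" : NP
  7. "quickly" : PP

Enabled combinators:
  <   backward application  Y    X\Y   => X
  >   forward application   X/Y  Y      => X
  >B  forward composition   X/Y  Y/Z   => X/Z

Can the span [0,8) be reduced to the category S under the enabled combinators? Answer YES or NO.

[0,8] S   >
  [0,7] S/PP   >
    [0,5] (S/PP)/(PP/S)   <
      [0,4] S   >
        [0,1] "sent" : S/NP
        [1,4] NP   <
          [1,2] "under" : S/NP
          [2,4] NP\(S/NP)   >
            [2,3] "river" : (NP\(S/NP))/PP
            [3,4] "cat" : PP
      [4,5] "every" : ((S/PP)/(PP/S))\S
    [5,7] PP/S   >
      [5,6] "city" : (PP/S)/NP
      [6,7] "this" : NP
  [7,8] "quickly" : PP

YES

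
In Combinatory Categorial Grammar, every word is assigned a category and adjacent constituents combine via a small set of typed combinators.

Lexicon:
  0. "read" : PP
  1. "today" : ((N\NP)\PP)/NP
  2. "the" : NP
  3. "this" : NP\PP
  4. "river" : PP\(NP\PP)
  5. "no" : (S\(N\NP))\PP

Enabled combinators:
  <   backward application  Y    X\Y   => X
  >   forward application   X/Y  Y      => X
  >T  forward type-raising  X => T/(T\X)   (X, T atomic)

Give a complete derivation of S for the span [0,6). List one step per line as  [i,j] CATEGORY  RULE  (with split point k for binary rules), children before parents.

[0,6] S   <
  [0,3] N\NP   <
    [0,1] "read" : PP
    [1,3] (N\NP)\PP   >
      [1,2] "today" : ((N\NP)\PP)/NP
      [2,3] "the" : NP
  [3,6] S\(N\NP)   <
    [3,5] PP   <
      [3,4] "this" : NP\PP
      [4,5] "river" : PP\(NP\PP)
    [5,6] "no" : (S\(N\NP))\PP

[0,1] PP  lex  "read"
[1,2] ((N\NP)\PP)/NP  lex  "today"
[2,3] NP  lex  "the"
[1,3] (N\NP)\PP  >  k=2
[0,3] N\NP  <  k=1
[3,4] NP\PP  lex  "this"
[4,5] PP\(NP\PP)  lex  "river"
[3,5] PP  <  k=4
[5,6] (S\(N\NP))\PP  lex  "no"
[3,6] S\(N\NP)  <  k=5
[0,6] S  <  k=3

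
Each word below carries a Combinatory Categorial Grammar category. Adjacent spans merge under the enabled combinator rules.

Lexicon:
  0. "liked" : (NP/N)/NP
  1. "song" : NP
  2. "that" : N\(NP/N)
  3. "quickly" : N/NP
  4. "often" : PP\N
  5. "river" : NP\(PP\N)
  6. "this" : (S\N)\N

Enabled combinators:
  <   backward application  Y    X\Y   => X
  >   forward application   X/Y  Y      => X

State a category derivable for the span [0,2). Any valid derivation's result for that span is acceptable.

[0,7] S   <
  [0,3] N   <
    [0,2] NP/N   >
      [0,1] "liked" : (NP/N)/NP
      [1,2] "song" : NP
    [2,3] "that" : N\(NP/N)
  [3,7] S\N   <
    [3,6] N   >
      [3,4] "quickly" : N/NP
      [4,6] NP   <
        [4,5] "often" : PP\N
        [5,6] "river" : NP\(PP\N)
    [6,7] "this" : (S\N)\N

NP/N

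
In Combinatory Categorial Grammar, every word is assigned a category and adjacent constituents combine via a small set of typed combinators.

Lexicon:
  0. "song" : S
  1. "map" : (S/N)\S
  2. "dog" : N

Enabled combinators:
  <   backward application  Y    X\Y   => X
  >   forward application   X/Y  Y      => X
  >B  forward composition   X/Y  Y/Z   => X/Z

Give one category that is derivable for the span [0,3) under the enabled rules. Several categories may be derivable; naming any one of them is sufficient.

[0,3] S   >
  [0,2] S/N   <
    [0,1] "song" : S
    [1,2] "map" : (S/N)\S
  [2,3] "dog" : N

S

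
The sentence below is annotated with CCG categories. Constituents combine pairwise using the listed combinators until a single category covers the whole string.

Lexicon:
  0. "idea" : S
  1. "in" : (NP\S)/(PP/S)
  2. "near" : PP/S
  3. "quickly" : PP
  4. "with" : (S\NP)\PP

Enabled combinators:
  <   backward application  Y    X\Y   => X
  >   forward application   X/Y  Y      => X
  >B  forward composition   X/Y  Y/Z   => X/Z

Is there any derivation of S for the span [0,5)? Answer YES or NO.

[0,5] S   <
  [0,3] NP   <
    [0,1] "idea" : S
    [1,3] NP\S   >
      [1,2] "in" : (NP\S)/(PP/S)
      [2,3] "near" : PP/S
  [3,5] S\NP   <
    [3,4] "quickly" : PP
    [4,5] "with" : (S\NP)\PP

YES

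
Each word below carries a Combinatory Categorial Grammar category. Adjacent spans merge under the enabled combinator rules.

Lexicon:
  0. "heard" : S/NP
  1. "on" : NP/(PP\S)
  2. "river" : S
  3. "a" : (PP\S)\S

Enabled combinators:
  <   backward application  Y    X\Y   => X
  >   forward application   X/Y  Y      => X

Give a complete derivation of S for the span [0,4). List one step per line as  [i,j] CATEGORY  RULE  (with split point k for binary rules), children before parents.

[0,4] S   >
  [0,1] "heard" : S/NP
  [1,4] NP   >
    [1,2] "on" : NP/(PP\S)
    [2,4] PP\S   <
      [2,3] "river" : S
      [3,4] "a" : (PP\S)\S

[0,1] S/NP  lex  "heard"
[1,2] NP/(PP\S)  lex  "on"
[2,3] S  lex  "river"
[3,4] (PP\S)\S  lex  "a"
[2,4] PP\S  <  k=3
[1,4] NP  >  k=2
[0,4] S  >  k=1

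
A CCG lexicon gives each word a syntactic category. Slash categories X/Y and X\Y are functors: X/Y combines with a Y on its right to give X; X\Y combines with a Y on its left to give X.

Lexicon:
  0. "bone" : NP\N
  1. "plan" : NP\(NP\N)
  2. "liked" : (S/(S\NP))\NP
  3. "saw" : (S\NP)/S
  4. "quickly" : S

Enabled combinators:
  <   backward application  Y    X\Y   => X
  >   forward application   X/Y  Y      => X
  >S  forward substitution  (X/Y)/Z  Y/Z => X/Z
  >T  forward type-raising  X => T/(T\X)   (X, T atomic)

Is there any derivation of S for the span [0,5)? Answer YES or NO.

[0,5] S   >
  [0,3] S/(S\NP)   <
    [0,2] NP   <
      [0,1] "bone" : NP\N
      [1,2] "plan" : NP\(NP\N)
    [2,3] "liked" : (S/(S\NP))\NP
  [3,5] S\NP   >
    [3,4] "saw" : (S\NP)/S
    [4,5] "quickly" : S

YES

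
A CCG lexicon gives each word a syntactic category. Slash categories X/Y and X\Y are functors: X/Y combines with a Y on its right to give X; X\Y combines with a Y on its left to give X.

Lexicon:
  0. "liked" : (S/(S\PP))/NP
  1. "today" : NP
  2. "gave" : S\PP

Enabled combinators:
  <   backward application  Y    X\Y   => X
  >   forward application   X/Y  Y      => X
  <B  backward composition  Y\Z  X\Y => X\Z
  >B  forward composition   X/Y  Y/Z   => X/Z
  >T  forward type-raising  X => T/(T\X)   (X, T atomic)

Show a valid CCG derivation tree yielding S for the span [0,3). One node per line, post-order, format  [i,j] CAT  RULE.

[0,1] (S/(S\PP))/NP  lex  "liked"
[1,2] NP  lex  "today"
[0,2] S/(S\PP)  >  k=1
[2,3] S\PP  lex  "gave"
[0,3] S  >  k=2

[0,3] S   >
  [0,2] S/(S\PP)   >
    [0,1] "liked" : (S/(S\PP))/NP
    [1,2] "today" : NP
  [2,3] "gave" : S\PP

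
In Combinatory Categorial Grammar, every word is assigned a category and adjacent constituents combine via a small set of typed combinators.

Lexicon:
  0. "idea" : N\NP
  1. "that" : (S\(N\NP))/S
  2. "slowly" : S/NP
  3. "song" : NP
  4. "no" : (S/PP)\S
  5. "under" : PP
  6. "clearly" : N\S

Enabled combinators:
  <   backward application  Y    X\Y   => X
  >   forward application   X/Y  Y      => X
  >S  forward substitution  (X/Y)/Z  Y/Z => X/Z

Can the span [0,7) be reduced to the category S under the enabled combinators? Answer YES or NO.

N\NP (S\(N\NP))/S S/NP NP (S/PP)\S PP N\S
CKY chart[0,7] = {N}; S ∉ chart

NO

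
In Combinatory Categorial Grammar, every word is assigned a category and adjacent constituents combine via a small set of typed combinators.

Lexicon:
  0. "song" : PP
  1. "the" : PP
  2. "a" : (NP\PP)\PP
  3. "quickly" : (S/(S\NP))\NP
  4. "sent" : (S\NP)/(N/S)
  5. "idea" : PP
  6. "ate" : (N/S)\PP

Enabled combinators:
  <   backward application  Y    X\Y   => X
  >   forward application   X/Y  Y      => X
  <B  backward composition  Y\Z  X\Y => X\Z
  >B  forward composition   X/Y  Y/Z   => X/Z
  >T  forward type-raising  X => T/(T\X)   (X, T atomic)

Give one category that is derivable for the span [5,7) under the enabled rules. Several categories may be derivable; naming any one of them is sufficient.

N/S

[0,7] S   >
  [0,4] S/(S\NP)   <
    [0,3] NP   <
      [0,1] "song" : PP
      [1,3] NP\PP   <
        [1,2] "the" : PP
        [2,3] "a" : (NP\PP)\PP
    [3,4] "quickly" : (S/(S\NP))\NP
  [4,7] S\NP   >
    [4,5] "sent" : (S\NP)/(N/S)
    [5,7] N/S   <
      [5,6] "idea" : PP
      [6,7] "ate" : (N/S)\PP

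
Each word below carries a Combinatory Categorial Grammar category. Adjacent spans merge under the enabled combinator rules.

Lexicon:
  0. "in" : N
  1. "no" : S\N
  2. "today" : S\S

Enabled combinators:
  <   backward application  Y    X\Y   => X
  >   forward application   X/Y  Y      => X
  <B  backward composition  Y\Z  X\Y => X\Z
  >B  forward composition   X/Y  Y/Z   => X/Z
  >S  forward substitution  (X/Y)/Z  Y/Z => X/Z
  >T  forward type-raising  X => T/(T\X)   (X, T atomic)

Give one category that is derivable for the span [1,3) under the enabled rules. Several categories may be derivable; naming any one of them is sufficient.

S\N

[0,3] S   >
  [0,1] S/(S\N)   >T
    [0,1] "in" : N
  [1,3] S\N   <B
    [1,2] "no" : S\N
    [2,3] "today" : S\S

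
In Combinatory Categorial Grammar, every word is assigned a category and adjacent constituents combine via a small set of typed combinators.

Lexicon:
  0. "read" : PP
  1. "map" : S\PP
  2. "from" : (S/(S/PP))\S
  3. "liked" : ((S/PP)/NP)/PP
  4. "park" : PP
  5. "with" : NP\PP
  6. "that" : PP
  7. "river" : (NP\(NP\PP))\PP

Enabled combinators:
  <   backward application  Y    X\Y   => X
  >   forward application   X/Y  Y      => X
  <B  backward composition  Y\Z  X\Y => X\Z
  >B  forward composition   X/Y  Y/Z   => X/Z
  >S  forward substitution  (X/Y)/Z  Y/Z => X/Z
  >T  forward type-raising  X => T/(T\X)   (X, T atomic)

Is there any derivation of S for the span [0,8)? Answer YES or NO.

YES

[0,8] S   >
  [0,3] S/(S/PP)   <
    [0,2] S   >
      [0,1] S/(S\PP)   >T
        [0,1] "read" : PP
      [1,2] "map" : S\PP
    [2,3] "from" : (S/(S/PP))\S
  [3,8] S/PP   >
    [3,5] (S/PP)/NP   >
      [3,4] "liked" : ((S/PP)/NP)/PP
      [4,5] "park" : PP
    [5,8] NP   <
      [5,6] "with" : NP\PP
      [6,8] NP\(NP\PP)   <
        [6,7] "that" : PP
        [7,8] "river" : (NP\(NP\PP))\PP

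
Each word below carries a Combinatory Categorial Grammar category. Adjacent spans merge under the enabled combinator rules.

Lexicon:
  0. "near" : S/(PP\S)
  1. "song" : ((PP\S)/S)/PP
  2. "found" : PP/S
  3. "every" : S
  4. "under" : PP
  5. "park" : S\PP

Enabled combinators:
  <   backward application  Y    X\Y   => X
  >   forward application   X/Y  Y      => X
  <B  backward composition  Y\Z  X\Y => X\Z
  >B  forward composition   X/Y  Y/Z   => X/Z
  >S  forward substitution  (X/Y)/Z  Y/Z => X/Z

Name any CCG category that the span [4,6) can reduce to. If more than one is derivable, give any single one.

S

[0,6] S   >
  [0,1] "near" : S/(PP\S)
  [1,6] PP\S   >
    [1,4] (PP\S)/S   >
      [1,2] "song" : ((PP\S)/S)/PP
      [2,4] PP   >
        [2,3] "found" : PP/S
        [3,4] "every" : S
    [4,6] S   <
      [4,5] "under" : PP
      [5,6] "park" : S\PP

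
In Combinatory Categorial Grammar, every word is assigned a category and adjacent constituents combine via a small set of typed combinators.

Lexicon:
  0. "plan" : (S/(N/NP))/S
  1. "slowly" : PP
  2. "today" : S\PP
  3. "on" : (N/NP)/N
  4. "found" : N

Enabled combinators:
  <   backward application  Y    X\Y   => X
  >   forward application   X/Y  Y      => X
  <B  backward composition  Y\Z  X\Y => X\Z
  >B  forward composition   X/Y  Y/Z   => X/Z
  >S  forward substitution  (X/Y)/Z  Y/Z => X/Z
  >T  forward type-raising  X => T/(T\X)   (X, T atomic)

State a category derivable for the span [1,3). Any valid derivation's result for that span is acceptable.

[0,5] S   >
  [0,3] S/(N/NP)   >
    [0,1] "plan" : (S/(N/NP))/S
    [1,3] S   >
      [1,2] S/(S\PP)   >T
        [1,2] "slowly" : PP
      [2,3] "today" : S\PP
  [3,5] N/NP   >
    [3,4] "on" : (N/NP)/N
    [4,5] "found" : N

S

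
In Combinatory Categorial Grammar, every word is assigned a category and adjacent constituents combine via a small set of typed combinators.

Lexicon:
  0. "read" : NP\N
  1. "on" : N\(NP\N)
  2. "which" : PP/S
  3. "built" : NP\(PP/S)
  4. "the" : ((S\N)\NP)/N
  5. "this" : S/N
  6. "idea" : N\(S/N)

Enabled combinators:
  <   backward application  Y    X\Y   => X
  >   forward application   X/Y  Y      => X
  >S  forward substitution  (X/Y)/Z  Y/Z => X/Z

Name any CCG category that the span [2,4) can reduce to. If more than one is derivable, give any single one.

NP

[0,7] S   <
  [0,2] N   <
    [0,1] "read" : NP\N
    [1,2] "on" : N\(NP\N)
  [2,7] S\N   <
    [2,4] NP   <
      [2,3] "which" : PP/S
      [3,4] "built" : NP\(PP/S)
    [4,7] (S\N)\NP   >
      [4,5] "the" : ((S\N)\NP)/N
      [5,7] N   <
        [5,6] "this" : S/N
        [6,7] "idea" : N\(S/N)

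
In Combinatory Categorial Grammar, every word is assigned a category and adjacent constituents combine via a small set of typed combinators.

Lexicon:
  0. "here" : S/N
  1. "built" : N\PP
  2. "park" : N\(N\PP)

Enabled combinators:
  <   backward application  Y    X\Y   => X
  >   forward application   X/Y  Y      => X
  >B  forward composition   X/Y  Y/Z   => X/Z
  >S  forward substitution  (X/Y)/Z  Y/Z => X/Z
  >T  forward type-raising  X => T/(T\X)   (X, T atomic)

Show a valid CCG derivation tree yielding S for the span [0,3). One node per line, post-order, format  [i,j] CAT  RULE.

[0,3] S   >
  [0,1] "here" : S/N
  [1,3] N   <
    [1,2] "built" : N\PP
    [2,3] "park" : N\(N\PP)

[0,1] S/N  lex  "here"
[1,2] N\PP  lex  "built"
[2,3] N\(N\PP)  lex  "park"
[1,3] N  <  k=2
[0,3] S  >  k=1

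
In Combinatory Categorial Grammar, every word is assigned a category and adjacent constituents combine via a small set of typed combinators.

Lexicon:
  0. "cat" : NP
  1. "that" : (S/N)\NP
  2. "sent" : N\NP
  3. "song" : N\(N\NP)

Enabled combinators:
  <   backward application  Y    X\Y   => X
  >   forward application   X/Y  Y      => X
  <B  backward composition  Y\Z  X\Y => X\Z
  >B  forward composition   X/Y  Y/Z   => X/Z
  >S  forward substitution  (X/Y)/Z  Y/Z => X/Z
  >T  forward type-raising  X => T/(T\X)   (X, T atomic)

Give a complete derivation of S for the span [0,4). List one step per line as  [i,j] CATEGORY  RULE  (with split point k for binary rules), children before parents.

[0,4] S   >
  [0,2] S/N   <
    [0,1] "cat" : NP
    [1,2] "that" : (S/N)\NP
  [2,4] N   <
    [2,3] "sent" : N\NP
    [3,4] "song" : N\(N\NP)

[0,1] NP  lex  "cat"
[1,2] (S/N)\NP  lex  "that"
[0,2] S/N  <  k=1
[2,3] N\NP  lex  "sent"
[3,4] N\(N\NP)  lex  "song"
[2,4] N  <  k=3
[0,4] S  >  k=2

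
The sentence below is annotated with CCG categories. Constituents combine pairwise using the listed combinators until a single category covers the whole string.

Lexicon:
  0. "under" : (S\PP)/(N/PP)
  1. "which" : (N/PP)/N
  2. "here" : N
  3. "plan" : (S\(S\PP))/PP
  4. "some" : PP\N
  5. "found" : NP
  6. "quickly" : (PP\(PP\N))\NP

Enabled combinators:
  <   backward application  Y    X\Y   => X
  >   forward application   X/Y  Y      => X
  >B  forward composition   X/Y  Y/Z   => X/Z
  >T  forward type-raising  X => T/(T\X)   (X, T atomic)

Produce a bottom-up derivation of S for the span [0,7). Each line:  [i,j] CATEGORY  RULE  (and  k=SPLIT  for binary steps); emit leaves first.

[0,7] S   <
  [0,3] S\PP   >
    [0,1] "under" : (S\PP)/(N/PP)
    [1,3] N/PP   >
      [1,2] "which" : (N/PP)/N
      [2,3] "here" : N
  [3,7] S\(S\PP)   >
    [3,4] "plan" : (S\(S\PP))/PP
    [4,7] PP   <
      [4,5] "some" : PP\N
      [5,7] PP\(PP\N)   <
        [5,6] "found" : NP
        [6,7] "quickly" : (PP\(PP\N))\NP

[0,1] (S\PP)/(N/PP)  lex  "under"
[1,2] (N/PP)/N  lex  "which"
[2,3] N  lex  "here"
[1,3] N/PP  >  k=2
[0,3] S\PP  >  k=1
[3,4] (S\(S\PP))/PP  lex  "plan"
[4,5] PP\N  lex  "some"
[5,6] NP  lex  "found"
[6,7] (PP\(PP\N))\NP  lex  "quickly"
[5,7] PP\(PP\N)  <  k=6
[4,7] PP  <  k=5
[3,7] S\(S\PP)  >  k=4
[0,7] S  <  k=3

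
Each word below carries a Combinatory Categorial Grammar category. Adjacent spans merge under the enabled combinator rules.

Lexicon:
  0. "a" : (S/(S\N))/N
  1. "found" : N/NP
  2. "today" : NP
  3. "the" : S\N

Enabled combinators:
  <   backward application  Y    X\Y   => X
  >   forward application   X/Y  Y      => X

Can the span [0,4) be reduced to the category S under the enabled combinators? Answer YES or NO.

[0,4] S   >
  [0,3] S/(S\N)   >
    [0,1] "a" : (S/(S\N))/N
    [1,3] N   >
      [1,2] "found" : N/NP
      [2,3] "today" : NP
  [3,4] "the" : S\N

YES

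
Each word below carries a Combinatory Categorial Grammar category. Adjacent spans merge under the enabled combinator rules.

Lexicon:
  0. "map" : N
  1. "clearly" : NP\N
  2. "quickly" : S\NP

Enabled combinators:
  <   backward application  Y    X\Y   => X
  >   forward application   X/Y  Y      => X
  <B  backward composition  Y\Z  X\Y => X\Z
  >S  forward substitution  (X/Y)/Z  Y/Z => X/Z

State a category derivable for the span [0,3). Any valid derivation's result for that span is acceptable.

S

[0,3] S   <
  [0,2] NP   <
    [0,1] "map" : N
    [1,2] "clearly" : NP\N
  [2,3] "quickly" : S\NP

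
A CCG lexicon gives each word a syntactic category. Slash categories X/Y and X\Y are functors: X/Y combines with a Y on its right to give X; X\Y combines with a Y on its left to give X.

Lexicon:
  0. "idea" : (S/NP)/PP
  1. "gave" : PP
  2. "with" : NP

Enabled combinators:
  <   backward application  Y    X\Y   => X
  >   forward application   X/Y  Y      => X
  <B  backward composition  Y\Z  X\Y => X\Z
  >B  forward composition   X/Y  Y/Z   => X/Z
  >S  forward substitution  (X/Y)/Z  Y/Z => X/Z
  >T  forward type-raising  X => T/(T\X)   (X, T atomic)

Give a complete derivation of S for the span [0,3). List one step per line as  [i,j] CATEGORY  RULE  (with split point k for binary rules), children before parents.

[0,1] (S/NP)/PP  lex  "idea"
[1,2] PP  lex  "gave"
[0,2] S/NP  >  k=1
[2,3] NP  lex  "with"
[0,3] S  >  k=2

[0,3] S   >
  [0,2] S/NP   >
    [0,1] "idea" : (S/NP)/PP
    [1,2] "gave" : PP
  [2,3] "with" : NP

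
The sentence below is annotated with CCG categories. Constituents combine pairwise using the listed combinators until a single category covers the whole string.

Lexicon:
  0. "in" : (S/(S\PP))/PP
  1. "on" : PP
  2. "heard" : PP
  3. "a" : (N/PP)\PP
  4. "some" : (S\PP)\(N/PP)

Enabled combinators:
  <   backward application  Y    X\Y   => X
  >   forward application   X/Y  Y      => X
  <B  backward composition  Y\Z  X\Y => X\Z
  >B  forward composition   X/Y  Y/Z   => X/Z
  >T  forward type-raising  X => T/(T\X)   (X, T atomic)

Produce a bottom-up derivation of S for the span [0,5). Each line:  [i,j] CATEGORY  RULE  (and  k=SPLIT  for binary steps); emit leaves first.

[0,5] S   >
  [0,2] S/(S\PP)   >
    [0,1] "in" : (S/(S\PP))/PP
    [1,2] "on" : PP
  [2,5] S\PP   <
    [2,4] N/PP   <
      [2,3] "heard" : PP
      [3,4] "a" : (N/PP)\PP
    [4,5] "some" : (S\PP)\(N/PP)

[0,1] (S/(S\PP))/PP  lex  "in"
[1,2] PP  lex  "on"
[0,2] S/(S\PP)  >  k=1
[2,3] PP  lex  "heard"
[3,4] (N/PP)\PP  lex  "a"
[2,4] N/PP  <  k=3
[4,5] (S\PP)\(N/PP)  lex  "some"
[2,5] S\PP  <  k=4
[0,5] S  >  k=2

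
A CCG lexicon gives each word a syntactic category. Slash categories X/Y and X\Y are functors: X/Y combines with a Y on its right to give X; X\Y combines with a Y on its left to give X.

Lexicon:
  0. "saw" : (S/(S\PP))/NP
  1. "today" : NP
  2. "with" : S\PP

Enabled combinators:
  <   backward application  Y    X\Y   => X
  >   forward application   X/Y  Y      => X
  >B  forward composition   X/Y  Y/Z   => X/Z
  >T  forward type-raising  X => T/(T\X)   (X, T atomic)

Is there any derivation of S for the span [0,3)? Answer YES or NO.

YES

[0,3] S   >
  [0,2] S/(S\PP)   >
    [0,1] "saw" : (S/(S\PP))/NP
    [1,2] "today" : NP
  [2,3] "with" : S\PP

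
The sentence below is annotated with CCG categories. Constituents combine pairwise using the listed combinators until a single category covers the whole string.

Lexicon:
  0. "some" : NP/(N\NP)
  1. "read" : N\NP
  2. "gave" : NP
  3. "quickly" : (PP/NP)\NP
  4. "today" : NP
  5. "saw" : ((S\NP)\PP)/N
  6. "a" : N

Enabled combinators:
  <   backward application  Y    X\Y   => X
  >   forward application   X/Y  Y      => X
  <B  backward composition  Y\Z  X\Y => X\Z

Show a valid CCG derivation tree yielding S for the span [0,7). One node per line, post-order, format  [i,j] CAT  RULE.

[0,7] S   <
  [0,2] NP   >
    [0,1] "some" : NP/(N\NP)
    [1,2] "read" : N\NP
  [2,7] S\NP   <
    [2,5] PP   >
      [2,4] PP/NP   <
        [2,3] "gave" : NP
        [3,4] "quickly" : (PP/NP)\NP
      [4,5] "today" : NP
    [5,7] (S\NP)\PP   >
      [5,6] "saw" : ((S\NP)\PP)/N
      [6,7] "a" : N

[0,1] NP/(N\NP)  lex  "some"
[1,2] N\NP  lex  "read"
[0,2] NP  >  k=1
[2,3] NP  lex  "gave"
[3,4] (PP/NP)\NP  lex  "quickly"
[2,4] PP/NP  <  k=3
[4,5] NP  lex  "today"
[2,5] PP  >  k=4
[5,6] ((S\NP)\PP)/N  lex  "saw"
[6,7] N  lex  "a"
[5,7] (S\NP)\PP  >  k=6
[2,7] S\NP  <  k=5
[0,7] S  <  k=2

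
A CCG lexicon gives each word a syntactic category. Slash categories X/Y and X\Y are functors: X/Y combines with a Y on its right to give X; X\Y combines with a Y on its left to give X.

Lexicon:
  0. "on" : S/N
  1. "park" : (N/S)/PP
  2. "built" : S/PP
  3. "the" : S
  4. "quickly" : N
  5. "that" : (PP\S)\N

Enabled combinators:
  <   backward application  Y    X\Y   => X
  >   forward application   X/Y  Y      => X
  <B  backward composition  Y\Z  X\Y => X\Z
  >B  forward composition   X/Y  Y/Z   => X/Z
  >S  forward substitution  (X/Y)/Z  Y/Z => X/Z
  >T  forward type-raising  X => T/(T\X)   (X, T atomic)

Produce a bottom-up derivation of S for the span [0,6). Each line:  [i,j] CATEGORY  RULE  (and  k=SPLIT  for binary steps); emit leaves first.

[0,6] S   >
  [0,1] "on" : S/N
  [1,6] N   >
    [1,3] N/PP   >S
      [1,2] "park" : (N/S)/PP
      [2,3] "built" : S/PP
    [3,6] PP   >
      [3,4] PP/(PP\S)   >T
        [3,4] "the" : S
      [4,6] PP\S   <
        [4,5] "quickly" : N
        [5,6] "that" : (PP\S)\N

[0,1] S/N  lex  "on"
[1,2] (N/S)/PP  lex  "park"
[2,3] S/PP  lex  "built"
[1,3] N/PP  >S  k=2
[3,4] S  lex  "the"
[3,4] PP/(PP\S)  >T
[4,5] N  lex  "quickly"
[5,6] (PP\S)\N  lex  "that"
[4,6] PP\S  <  k=5
[3,6] PP  >  k=4
[1,6] N  >  k=3
[0,6] S  >  k=1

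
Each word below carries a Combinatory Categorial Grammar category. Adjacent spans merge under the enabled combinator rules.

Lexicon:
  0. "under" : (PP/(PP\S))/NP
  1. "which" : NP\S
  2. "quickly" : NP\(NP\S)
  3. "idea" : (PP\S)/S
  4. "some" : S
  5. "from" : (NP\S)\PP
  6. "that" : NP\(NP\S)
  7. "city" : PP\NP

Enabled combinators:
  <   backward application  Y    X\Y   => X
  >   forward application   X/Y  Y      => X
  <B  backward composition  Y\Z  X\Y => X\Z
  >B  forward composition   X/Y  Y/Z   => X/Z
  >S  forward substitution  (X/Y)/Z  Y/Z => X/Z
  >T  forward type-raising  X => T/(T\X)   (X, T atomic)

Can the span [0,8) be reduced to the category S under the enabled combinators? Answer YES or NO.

(PP/(PP\S))/NP NP\S NP\(NP\S) (PP\S)/S S (NP\S)\PP NP\(NP\S) PP\NP
CKY chart[0,8] = {N/(N\PP), NP/(NP\PP), PP, PP/(PP\PP), S/(S\PP)}; S ∉ chart

NO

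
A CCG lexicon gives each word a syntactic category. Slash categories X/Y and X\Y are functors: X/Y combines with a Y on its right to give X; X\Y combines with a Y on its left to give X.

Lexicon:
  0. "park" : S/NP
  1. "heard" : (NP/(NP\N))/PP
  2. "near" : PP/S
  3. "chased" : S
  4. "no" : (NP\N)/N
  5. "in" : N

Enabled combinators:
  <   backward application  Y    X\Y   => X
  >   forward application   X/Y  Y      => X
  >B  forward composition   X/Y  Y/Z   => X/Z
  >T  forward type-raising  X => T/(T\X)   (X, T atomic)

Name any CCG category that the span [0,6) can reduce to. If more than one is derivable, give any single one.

S

[0,6] S   >
  [0,1] "park" : S/NP
  [1,6] NP   >
    [1,4] NP/(NP\N)   >
      [1,2] "heard" : (NP/(NP\N))/PP
      [2,4] PP   >
        [2,3] "near" : PP/S
        [3,4] "chased" : S
    [4,6] NP\N   >
      [4,5] "no" : (NP\N)/N
      [5,6] "in" : N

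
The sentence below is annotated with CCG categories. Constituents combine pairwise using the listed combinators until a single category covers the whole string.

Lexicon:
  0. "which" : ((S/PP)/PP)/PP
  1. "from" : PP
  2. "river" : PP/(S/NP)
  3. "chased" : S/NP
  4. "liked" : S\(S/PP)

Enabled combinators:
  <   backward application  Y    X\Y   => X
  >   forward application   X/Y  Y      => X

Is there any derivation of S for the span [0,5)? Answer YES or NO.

[0,5] S   <
  [0,4] S/PP   >
    [0,2] (S/PP)/PP   >
      [0,1] "which" : ((S/PP)/PP)/PP
      [1,2] "from" : PP
    [2,4] PP   >
      [2,3] "river" : PP/(S/NP)
      [3,4] "chased" : S/NP
  [4,5] "liked" : S\(S/PP)

YES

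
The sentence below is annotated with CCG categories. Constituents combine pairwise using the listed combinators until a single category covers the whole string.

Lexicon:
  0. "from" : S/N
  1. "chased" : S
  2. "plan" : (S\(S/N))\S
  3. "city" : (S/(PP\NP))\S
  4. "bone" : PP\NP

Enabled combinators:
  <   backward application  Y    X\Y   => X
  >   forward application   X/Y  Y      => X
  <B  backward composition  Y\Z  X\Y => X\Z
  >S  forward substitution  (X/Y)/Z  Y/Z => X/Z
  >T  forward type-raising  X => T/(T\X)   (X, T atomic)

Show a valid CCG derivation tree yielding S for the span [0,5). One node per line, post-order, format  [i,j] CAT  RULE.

[0,1] S/N  lex  "from"
[1,2] S  lex  "chased"
[2,3] (S\(S/N))\S  lex  "plan"
[1,3] S\(S/N)  <  k=2
[0,3] S  <  k=1
[3,4] (S/(PP\NP))\S  lex  "city"
[0,4] S/(PP\NP)  <  k=3
[4,5] PP\NP  lex  "bone"
[0,5] S  >  k=4

[0,5] S   >
  [0,4] S/(PP\NP)   <
    [0,3] S   <
      [0,1] "from" : S/N
      [1,3] S\(S/N)   <
        [1,2] "chased" : S
        [2,3] "plan" : (S\(S/N))\S
    [3,4] "city" : (S/(PP\NP))\S
  [4,5] "bone" : PP\NP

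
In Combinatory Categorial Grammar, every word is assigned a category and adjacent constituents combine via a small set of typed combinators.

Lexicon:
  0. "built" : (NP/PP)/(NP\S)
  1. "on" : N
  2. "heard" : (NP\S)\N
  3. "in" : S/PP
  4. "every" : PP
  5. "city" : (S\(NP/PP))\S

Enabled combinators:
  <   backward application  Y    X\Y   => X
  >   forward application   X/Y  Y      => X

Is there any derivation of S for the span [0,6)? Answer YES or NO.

YES

[0,6] S   <
  [0,3] NP/PP   >
    [0,1] "built" : (NP/PP)/(NP\S)
    [1,3] NP\S   <
      [1,2] "on" : N
      [2,3] "heard" : (NP\S)\N
  [3,6] S\(NP/PP)   <
    [3,5] S   >
      [3,4] "in" : S/PP
      [4,5] "every" : PP
    [5,6] "city" : (S\(NP/PP))\S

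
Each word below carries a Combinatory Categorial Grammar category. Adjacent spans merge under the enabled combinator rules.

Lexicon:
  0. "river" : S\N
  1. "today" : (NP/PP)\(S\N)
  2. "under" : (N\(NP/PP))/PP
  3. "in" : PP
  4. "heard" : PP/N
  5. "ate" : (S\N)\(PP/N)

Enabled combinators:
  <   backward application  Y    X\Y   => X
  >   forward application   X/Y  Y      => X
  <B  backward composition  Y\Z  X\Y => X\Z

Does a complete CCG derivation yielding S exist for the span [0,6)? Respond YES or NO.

YES

[0,6] S   <
  [0,4] N   <
    [0,2] NP/PP   <
      [0,1] "river" : S\N
      [1,2] "today" : (NP/PP)\(S\N)
    [2,4] N\(NP/PP)   >
      [2,3] "under" : (N\(NP/PP))/PP
      [3,4] "in" : PP
  [4,6] S\N   <
    [4,5] "heard" : PP/N
    [5,6] "ate" : (S\N)\(PP/N)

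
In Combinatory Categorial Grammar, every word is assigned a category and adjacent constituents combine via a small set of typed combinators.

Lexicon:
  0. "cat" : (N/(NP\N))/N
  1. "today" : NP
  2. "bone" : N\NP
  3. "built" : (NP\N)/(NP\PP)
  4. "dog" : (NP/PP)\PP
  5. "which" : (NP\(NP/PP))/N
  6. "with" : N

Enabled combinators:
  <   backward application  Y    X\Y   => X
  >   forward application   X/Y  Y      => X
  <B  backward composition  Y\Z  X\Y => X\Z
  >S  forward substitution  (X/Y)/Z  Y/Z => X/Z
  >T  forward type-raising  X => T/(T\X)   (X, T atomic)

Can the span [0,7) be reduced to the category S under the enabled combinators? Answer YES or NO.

NO

(N/(NP\N))/N NP N\NP (NP\N)/(NP\PP) (NP/PP)\PP (NP\(NP/PP))/N N
CKY chart[0,7] = {N, N/(N\N), NP/(NP\N), PP/(PP\N), S/(S\N)}; S ∉ chart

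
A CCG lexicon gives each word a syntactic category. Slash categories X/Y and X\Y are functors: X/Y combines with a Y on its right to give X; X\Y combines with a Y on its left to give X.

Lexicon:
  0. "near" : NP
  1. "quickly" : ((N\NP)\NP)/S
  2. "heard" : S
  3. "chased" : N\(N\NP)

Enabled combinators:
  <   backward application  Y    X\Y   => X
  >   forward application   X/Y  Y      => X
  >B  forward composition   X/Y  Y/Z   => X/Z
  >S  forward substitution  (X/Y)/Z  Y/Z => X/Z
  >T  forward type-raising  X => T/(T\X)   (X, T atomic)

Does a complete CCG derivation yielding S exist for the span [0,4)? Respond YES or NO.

NO

NP ((N\NP)\NP)/S S N\(N\NP)
CKY chart[0,4] = {N, N/(N\N), NP/(NP\N), PP/(PP\N), S/(S\N)}; S ∉ chart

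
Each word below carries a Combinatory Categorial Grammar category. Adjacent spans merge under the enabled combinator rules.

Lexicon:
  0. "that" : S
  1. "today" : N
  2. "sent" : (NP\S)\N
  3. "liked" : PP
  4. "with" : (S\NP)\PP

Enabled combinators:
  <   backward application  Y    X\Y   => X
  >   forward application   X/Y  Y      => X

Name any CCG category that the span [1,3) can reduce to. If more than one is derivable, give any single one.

[0,5] S   <
  [0,3] NP   <
    [0,1] "that" : S
    [1,3] NP\S   <
      [1,2] "today" : N
      [2,3] "sent" : (NP\S)\N
  [3,5] S\NP   <
    [3,4] "liked" : PP
    [4,5] "with" : (S\NP)\PP

NP\S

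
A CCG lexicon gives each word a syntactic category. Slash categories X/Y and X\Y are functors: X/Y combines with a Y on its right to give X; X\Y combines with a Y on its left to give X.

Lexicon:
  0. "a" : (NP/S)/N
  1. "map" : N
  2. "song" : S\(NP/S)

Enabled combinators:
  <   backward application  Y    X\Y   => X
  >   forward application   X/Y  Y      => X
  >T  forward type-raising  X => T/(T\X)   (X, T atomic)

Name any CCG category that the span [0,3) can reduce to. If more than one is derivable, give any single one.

S

[0,3] S   <
  [0,2] NP/S   >
    [0,1] "a" : (NP/S)/N
    [1,2] "map" : N
  [2,3] "song" : S\(NP/S)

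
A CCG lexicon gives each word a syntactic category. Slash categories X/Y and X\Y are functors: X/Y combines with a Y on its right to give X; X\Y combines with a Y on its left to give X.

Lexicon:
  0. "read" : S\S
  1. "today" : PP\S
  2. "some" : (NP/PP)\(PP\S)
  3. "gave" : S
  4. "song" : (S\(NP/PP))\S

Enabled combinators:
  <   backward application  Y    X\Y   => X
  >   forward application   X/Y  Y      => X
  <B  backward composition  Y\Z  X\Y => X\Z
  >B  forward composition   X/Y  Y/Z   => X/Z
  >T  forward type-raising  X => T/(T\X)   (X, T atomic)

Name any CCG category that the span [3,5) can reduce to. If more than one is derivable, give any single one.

S\(NP/PP)

[0,5] S   <
  [0,3] NP/PP   <
    [0,2] PP\S   <B
      [0,1] "read" : S\S
      [1,2] "today" : PP\S
    [2,3] "some" : (NP/PP)\(PP\S)
  [3,5] S\(NP/PP)   <
    [3,4] "gave" : S
    [4,5] "song" : (S\(NP/PP))\S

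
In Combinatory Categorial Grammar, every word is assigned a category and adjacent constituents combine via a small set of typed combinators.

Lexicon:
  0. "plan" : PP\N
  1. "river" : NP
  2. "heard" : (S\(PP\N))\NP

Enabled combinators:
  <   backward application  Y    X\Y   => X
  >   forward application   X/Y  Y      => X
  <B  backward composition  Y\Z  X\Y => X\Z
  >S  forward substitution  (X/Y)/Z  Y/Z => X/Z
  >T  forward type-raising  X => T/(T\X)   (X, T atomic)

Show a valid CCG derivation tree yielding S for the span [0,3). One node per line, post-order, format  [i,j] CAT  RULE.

[0,1] PP\N  lex  "plan"
[1,2] NP  lex  "river"
[2,3] (S\(PP\N))\NP  lex  "heard"
[1,3] S\(PP\N)  <  k=2
[0,3] S  <  k=1

[0,3] S   <
  [0,1] "plan" : PP\N
  [1,3] S\(PP\N)   <
    [1,2] "river" : NP
    [2,3] "heard" : (S\(PP\N))\NP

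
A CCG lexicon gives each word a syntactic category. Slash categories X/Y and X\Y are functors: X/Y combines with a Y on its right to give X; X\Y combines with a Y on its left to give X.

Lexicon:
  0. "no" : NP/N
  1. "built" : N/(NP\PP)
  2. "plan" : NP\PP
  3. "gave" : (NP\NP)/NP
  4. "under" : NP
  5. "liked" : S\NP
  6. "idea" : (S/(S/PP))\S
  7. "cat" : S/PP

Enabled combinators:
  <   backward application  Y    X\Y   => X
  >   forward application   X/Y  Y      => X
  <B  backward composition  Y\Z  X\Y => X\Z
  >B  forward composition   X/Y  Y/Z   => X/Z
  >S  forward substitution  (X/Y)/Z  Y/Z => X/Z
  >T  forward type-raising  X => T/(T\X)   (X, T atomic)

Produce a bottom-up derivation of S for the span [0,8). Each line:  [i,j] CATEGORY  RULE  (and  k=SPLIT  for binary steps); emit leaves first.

[0,1] NP/N  lex  "no"
[1,2] N/(NP\PP)  lex  "built"
[2,3] NP\PP  lex  "plan"
[1,3] N  >  k=2
[0,3] NP  >  k=1
[3,4] (NP\NP)/NP  lex  "gave"
[4,5] NP  lex  "under"
[3,5] NP\NP  >  k=4
[5,6] S\NP  lex  "liked"
[3,6] S\NP  <B  k=5
[0,6] S  <  k=3
[6,7] (S/(S/PP))\S  lex  "idea"
[0,7] S/(S/PP)  <  k=6
[7,8] S/PP  lex  "cat"
[0,8] S  >  k=7

[0,8] S   >
  [0,7] S/(S/PP)   <
    [0,6] S   <
      [0,3] NP   >
        [0,1] "no" : NP/N
        [1,3] N   >
          [1,2] "built" : N/(NP\PP)
          [2,3] "plan" : NP\PP
      [3,6] S\NP   <B
        [3,5] NP\NP   >
          [3,4] "gave" : (NP\NP)/NP
          [4,5] "under" : NP
        [5,6] "liked" : S\NP
    [6,7] "idea" : (S/(S/PP))\S
  [7,8] "cat" : S/PP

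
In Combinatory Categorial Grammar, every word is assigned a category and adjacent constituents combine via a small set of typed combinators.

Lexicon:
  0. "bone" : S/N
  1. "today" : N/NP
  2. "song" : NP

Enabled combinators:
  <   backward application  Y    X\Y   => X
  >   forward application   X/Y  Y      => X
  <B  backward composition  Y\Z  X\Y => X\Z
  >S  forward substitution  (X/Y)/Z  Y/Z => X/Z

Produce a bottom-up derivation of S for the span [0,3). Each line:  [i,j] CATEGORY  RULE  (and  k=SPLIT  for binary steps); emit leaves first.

[0,3] S   >
  [0,1] "bone" : S/N
  [1,3] N   >
    [1,2] "today" : N/NP
    [2,3] "song" : NP

[0,1] S/N  lex  "bone"
[1,2] N/NP  lex  "today"
[2,3] NP  lex  "song"
[1,3] N  >  k=2
[0,3] S  >  k=1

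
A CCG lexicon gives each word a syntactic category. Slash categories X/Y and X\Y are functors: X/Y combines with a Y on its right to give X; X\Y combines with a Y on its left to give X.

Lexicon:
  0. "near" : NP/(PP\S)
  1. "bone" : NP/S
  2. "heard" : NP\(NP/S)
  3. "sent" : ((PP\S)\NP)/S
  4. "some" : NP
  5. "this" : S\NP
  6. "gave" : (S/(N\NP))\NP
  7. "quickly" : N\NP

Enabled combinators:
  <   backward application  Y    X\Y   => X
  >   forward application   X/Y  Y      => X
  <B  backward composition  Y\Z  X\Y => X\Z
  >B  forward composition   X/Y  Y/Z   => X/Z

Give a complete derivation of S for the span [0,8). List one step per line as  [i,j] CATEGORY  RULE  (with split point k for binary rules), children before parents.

[0,1] NP/(PP\S)  lex  "near"
[1,2] NP/S  lex  "bone"
[2,3] NP\(NP/S)  lex  "heard"
[1,3] NP  <  k=2
[3,4] ((PP\S)\NP)/S  lex  "sent"
[4,5] NP  lex  "some"
[5,6] S\NP  lex  "this"
[4,6] S  <  k=5
[3,6] (PP\S)\NP  >  k=4
[1,6] PP\S  <  k=3
[0,6] NP  >  k=1
[6,7] (S/(N\NP))\NP  lex  "gave"
[0,7] S/(N\NP)  <  k=6
[7,8] N\NP  lex  "quickly"
[0,8] S  >  k=7

[0,8] S   >
  [0,7] S/(N\NP)   <
    [0,6] NP   >
      [0,1] "near" : NP/(PP\S)
      [1,6] PP\S   <
        [1,3] NP   <
          [1,2] "bone" : NP/S
          [2,3] "heard" : NP\(NP/S)
        [3,6] (PP\S)\NP   >
          [3,4] "sent" : ((PP\S)\NP)/S
          [4,6] S   <
            [4,5] "some" : NP
            [5,6] "this" : S\NP
    [6,7] "gave" : (S/(N\NP))\NP
  [7,8] "quickly" : N\NP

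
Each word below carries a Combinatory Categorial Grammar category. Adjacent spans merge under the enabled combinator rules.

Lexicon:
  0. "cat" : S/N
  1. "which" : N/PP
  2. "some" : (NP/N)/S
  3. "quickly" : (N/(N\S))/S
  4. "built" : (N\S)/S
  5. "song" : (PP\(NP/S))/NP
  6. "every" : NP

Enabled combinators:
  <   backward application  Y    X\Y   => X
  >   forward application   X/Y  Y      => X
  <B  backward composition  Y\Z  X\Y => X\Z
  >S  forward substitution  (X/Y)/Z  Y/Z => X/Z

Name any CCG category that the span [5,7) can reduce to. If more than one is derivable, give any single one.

[0,7] S   >
  [0,1] "cat" : S/N
  [1,7] N   >
    [1,2] "which" : N/PP
    [2,7] PP   <
      [2,5] NP/S   >S
        [2,3] "some" : (NP/N)/S
        [3,5] N/S   >S
          [3,4] "quickly" : (N/(N\S))/S
          [4,5] "built" : (N\S)/S
      [5,7] PP\(NP/S)   >
        [5,6] "song" : (PP\(NP/S))/NP
        [6,7] "every" : NP

PP\(NP/S)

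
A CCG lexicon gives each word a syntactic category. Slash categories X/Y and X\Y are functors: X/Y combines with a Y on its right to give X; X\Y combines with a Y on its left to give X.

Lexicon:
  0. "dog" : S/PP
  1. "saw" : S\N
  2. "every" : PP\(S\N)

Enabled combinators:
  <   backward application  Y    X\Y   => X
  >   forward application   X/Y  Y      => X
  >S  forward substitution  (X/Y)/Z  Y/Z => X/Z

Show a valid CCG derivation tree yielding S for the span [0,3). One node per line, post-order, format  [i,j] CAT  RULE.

[0,3] S   >
  [0,1] "dog" : S/PP
  [1,3] PP   <
    [1,2] "saw" : S\N
    [2,3] "every" : PP\(S\N)

[0,1] S/PP  lex  "dog"
[1,2] S\N  lex  "saw"
[2,3] PP\(S\N)  lex  "every"
[1,3] PP  <  k=2
[0,3] S  >  k=1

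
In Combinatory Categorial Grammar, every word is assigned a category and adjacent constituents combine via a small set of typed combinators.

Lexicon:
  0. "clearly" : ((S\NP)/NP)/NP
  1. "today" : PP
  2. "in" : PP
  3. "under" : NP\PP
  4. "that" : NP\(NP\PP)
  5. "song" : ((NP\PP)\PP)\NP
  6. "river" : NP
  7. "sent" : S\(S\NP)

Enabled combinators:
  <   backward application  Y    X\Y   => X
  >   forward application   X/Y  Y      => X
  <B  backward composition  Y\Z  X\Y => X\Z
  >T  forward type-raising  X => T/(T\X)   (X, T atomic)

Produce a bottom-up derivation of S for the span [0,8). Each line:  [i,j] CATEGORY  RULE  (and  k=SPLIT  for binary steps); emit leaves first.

[0,8] S   <
  [0,7] S\NP   >
    [0,6] (S\NP)/NP   >
      [0,1] "clearly" : ((S\NP)/NP)/NP
      [1,6] NP   <
        [1,2] "today" : PP
        [2,6] NP\PP   <
          [2,3] "in" : PP
          [3,6] (NP\PP)\PP   <
            [3,5] NP   <
              [3,4] "under" : NP\PP
              [4,5] "that" : NP\(NP\PP)
            [5,6] "song" : ((NP\PP)\PP)\NP
    [6,7] "river" : NP
  [7,8] "sent" : S\(S\NP)

[0,1] ((S\NP)/NP)/NP  lex  "clearly"
[1,2] PP  lex  "today"
[2,3] PP  lex  "in"
[3,4] NP\PP  lex  "under"
[4,5] NP\(NP\PP)  lex  "that"
[3,5] NP  <  k=4
[5,6] ((NP\PP)\PP)\NP  lex  "song"
[3,6] (NP\PP)\PP  <  k=5
[2,6] NP\PP  <  k=3
[1,6] NP  <  k=2
[0,6] (S\NP)/NP  >  k=1
[6,7] NP  lex  "river"
[0,7] S\NP  >  k=6
[7,8] S\(S\NP)  lex  "sent"
[0,8] S  <  k=7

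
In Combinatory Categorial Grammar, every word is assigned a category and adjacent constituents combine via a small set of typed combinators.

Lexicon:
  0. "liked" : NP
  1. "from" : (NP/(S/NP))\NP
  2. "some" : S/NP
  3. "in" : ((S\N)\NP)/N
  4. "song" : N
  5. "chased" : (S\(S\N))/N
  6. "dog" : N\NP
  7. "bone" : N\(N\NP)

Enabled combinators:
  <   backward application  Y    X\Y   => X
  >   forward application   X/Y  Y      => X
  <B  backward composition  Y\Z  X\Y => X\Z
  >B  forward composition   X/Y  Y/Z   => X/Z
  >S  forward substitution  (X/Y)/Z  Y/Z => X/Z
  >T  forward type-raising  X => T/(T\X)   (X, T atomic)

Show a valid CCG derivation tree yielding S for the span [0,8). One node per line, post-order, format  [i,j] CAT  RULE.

[0,1] NP  lex  "liked"
[1,2] (NP/(S/NP))\NP  lex  "from"
[0,2] NP/(S/NP)  <  k=1
[2,3] S/NP  lex  "some"
[0,3] NP  >  k=2
[3,4] ((S\N)\NP)/N  lex  "in"
[4,5] N  lex  "song"
[3,5] (S\N)\NP  >  k=4
[0,5] S\N  <  k=3
[5,6] (S\(S\N))/N  lex  "chased"
[6,7] N\NP  lex  "dog"
[7,8] N\(N\NP)  lex  "bone"
[6,8] N  <  k=7
[5,8] S\(S\N)  >  k=6
[0,8] S  <  k=5

[0,8] S   <
  [0,5] S\N   <
    [0,3] NP   >
      [0,2] NP/(S/NP)   <
        [0,1] "liked" : NP
        [1,2] "from" : (NP/(S/NP))\NP
      [2,3] "some" : S/NP
    [3,5] (S\N)\NP   >
      [3,4] "in" : ((S\N)\NP)/N
      [4,5] "song" : N
  [5,8] S\(S\N)   >
    [5,6] "chased" : (S\(S\N))/N
    [6,8] N   <
      [6,7] "dog" : N\NP
      [7,8] "bone" : N\(N\NP)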